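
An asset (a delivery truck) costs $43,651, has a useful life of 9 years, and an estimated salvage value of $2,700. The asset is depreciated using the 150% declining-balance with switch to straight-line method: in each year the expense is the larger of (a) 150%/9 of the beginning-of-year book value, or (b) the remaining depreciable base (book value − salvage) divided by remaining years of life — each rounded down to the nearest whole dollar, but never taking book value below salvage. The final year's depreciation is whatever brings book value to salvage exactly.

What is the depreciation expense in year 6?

$3,670

Depreciable base = $43,651 − $2,700 = $40,951.
Year 1: DB = ⌊$43,651 × 150%/9⌋ = $7,275; SL = ⌊$40,951/9⌋ = $4,550 → take DB $7,275. Book value $36,376.
Year 2: DB = ⌊$36,376 × 150%/9⌋ = $6,062; SL = ⌊$33,676/8⌋ = $4,209 → take DB $6,062. Book value $30,314.
Year 3: DB = ⌊$30,314 × 150%/9⌋ = $5,052; SL = ⌊$27,614/7⌋ = $3,944 → take DB $5,052. Book value $25,262.
Year 4: DB = ⌊$25,262 × 150%/9⌋ = $4,210; SL = ⌊$22,562/6⌋ = $3,760 → take DB $4,210. Book value $21,052.
Year 5: DB = ⌊$21,052 × 150%/9⌋ = $3,508; SL = ⌊$18,352/5⌋ = $3,670 → take SL $3,670. Book value $17,382.
Year 6: DB = ⌊$17,382 × 150%/9⌋ = $2,897; SL = ⌊$14,682/4⌋ = $3,670 → take SL $3,670. Book value $13,712.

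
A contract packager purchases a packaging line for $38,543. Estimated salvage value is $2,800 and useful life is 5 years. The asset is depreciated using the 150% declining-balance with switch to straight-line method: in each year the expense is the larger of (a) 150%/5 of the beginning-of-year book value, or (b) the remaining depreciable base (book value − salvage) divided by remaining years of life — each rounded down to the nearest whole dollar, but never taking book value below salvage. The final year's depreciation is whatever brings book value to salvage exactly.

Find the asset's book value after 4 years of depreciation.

$8,011

Depreciable base = $38,543 − $2,800 = $35,743.
Year 1: DB = ⌊$38,543 × 150%/5⌋ = $11,562; SL = ⌊$35,743/5⌋ = $7,148 → take DB $11,562. Book value $26,981.
Year 2: DB = ⌊$26,981 × 150%/5⌋ = $8,094; SL = ⌊$24,181/4⌋ = $6,045 → take DB $8,094. Book value $18,887.
Year 3: DB = ⌊$18,887 × 150%/5⌋ = $5,666; SL = ⌊$16,087/3⌋ = $5,362 → take DB $5,666. Book value $13,221.
Year 4: DB = ⌊$13,221 × 150%/5⌋ = $3,966; SL = ⌊$10,421/2⌋ = $5,210 → take SL $5,210. Book value $8,011.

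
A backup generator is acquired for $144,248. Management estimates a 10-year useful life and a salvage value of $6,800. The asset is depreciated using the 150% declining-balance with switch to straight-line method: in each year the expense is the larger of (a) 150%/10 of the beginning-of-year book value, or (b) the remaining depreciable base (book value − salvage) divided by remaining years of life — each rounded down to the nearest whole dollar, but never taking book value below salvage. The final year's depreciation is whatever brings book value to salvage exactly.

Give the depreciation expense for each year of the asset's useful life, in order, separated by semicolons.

$21,637; $18,391; $15,633; $13,288; $11,416; $11,416; $11,416; $11,417; $11,417; $11,417

Depreciable base = $144,248 − $6,800 = $137,448.
Year 1: DB = ⌊$144,248 × 150%/10⌋ = $21,637; SL = ⌊$137,448/10⌋ = $13,744 → take DB $21,637. Book value $122,611.
Year 2: DB = ⌊$122,611 × 150%/10⌋ = $18,391; SL = ⌊$115,811/9⌋ = $12,867 → take DB $18,391. Book value $104,220.
Year 3: DB = ⌊$104,220 × 150%/10⌋ = $15,633; SL = ⌊$97,420/8⌋ = $12,177 → take DB $15,633. Book value $88,587.
Year 4: DB = ⌊$88,587 × 150%/10⌋ = $13,288; SL = ⌊$81,787/7⌋ = $11,683 → take DB $13,288. Book value $75,299.
Year 5: DB = ⌊$75,299 × 150%/10⌋ = $11,294; SL = ⌊$68,499/6⌋ = $11,416 → take SL $11,416. Book value $63,883.
Year 6: DB = ⌊$63,883 × 150%/10⌋ = $9,582; SL = ⌊$57,083/5⌋ = $11,416 → take SL $11,416. Book value $52,467.
Year 7: DB = ⌊$52,467 × 150%/10⌋ = $7,870; SL = ⌊$45,667/4⌋ = $11,416 → take SL $11,416. Book value $41,051.
Year 8: DB = ⌊$41,051 × 150%/10⌋ = $6,157; SL = ⌊$34,251/3⌋ = $11,417 → take SL $11,417. Book value $29,634.
Year 9: DB = ⌊$29,634 × 150%/10⌋ = $4,445; SL = ⌊$22,834/2⌋ = $11,417 → take SL $11,417. Book value $18,217.
Year 10 (final): $18,217 − $6,800 = $11,417. Book value $6,800.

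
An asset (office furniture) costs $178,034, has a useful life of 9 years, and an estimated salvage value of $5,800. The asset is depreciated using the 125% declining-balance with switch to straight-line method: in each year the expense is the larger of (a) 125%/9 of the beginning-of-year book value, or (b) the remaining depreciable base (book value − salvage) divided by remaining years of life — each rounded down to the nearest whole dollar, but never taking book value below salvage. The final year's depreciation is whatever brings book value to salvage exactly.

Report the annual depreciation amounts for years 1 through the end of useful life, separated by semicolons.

Depreciable base = $178,034 − $5,800 = $172,234.
Year 1: DB = ⌊$178,034 × 125%/9⌋ = $24,726; SL = ⌊$172,234/9⌋ = $19,137 → take DB $24,726. Book value $153,308.
Year 2: DB = ⌊$153,308 × 125%/9⌋ = $21,292; SL = ⌊$147,508/8⌋ = $18,438 → take DB $21,292. Book value $132,016.
Year 3: DB = ⌊$132,016 × 125%/9⌋ = $18,335; SL = ⌊$126,216/7⌋ = $18,030 → take DB $18,335. Book value $113,681.
Year 4: DB = ⌊$113,681 × 125%/9⌋ = $15,789; SL = ⌊$107,881/6⌋ = $17,980 → take SL $17,980. Book value $95,701.
Year 5: DB = ⌊$95,701 × 125%/9⌋ = $13,291; SL = ⌊$89,901/5⌋ = $17,980 → take SL $17,980. Book value $77,721.
Year 6: DB = ⌊$77,721 × 125%/9⌋ = $10,794; SL = ⌊$71,921/4⌋ = $17,980 → take SL $17,980. Book value $59,741.
Year 7: DB = ⌊$59,741 × 125%/9⌋ = $8,297; SL = ⌊$53,941/3⌋ = $17,980 → take SL $17,980. Book value $41,761.
Year 8: DB = ⌊$41,761 × 125%/9⌋ = $5,800; SL = ⌊$35,961/2⌋ = $17,980 → take SL $17,980. Book value $23,781.
Year 9 (final): $23,781 − $5,800 = $17,981. Book value $5,800.

$24,726; $21,292; $18,335; $17,980; $17,980; $17,980; $17,980; $17,980; $17,981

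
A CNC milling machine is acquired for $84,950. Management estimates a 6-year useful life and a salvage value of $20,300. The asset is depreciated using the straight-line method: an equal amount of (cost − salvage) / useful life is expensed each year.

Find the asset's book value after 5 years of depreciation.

Depreciable base = $84,950 − $20,300 = $64,650.
Annual expense = $64,650 / 6 = $10,775.
End of year 1: book value $74,175.
End of year 2: book value $63,400.
End of year 3: book value $52,625.
End of year 4: book value $41,850.
End of year 5: book value $31,075.

$31,075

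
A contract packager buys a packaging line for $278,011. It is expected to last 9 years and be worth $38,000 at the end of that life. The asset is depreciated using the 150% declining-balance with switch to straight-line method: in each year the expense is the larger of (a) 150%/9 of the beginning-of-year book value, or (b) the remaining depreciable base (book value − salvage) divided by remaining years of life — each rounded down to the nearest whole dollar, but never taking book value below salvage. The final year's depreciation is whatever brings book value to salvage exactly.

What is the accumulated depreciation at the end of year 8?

Depreciable base = $278,011 − $38,000 = $240,011.
Year 1: DB = ⌊$278,011 × 150%/9⌋ = $46,335; SL = ⌊$240,011/9⌋ = $26,667 → take DB $46,335. Book value $231,676.
Year 2: DB = ⌊$231,676 × 150%/9⌋ = $38,612; SL = ⌊$193,676/8⌋ = $24,209 → take DB $38,612. Book value $193,064.
Year 3: DB = ⌊$193,064 × 150%/9⌋ = $32,177; SL = ⌊$155,064/7⌋ = $22,152 → take DB $32,177. Book value $160,887.
Year 4: DB = ⌊$160,887 × 150%/9⌋ = $26,814; SL = ⌊$122,887/6⌋ = $20,481 → take DB $26,814. Book value $134,073.
Year 5: DB = ⌊$134,073 × 150%/9⌋ = $22,345; SL = ⌊$96,073/5⌋ = $19,214 → take DB $22,345. Book value $111,728.
Year 6: DB = ⌊$111,728 × 150%/9⌋ = $18,621; SL = ⌊$73,728/4⌋ = $18,432 → take DB $18,621. Book value $93,107.
Year 7: DB = ⌊$93,107 × 150%/9⌋ = $15,517; SL = ⌊$55,107/3⌋ = $18,369 → take SL $18,369. Book value $74,738.
Year 8: DB = ⌊$74,738 × 150%/9⌋ = $12,456; SL = ⌊$36,738/2⌋ = $18,369 → take SL $18,369. Book value $56,369.
Accumulated through year 8 = $278,011 − $56,369 = $221,642.

$221,642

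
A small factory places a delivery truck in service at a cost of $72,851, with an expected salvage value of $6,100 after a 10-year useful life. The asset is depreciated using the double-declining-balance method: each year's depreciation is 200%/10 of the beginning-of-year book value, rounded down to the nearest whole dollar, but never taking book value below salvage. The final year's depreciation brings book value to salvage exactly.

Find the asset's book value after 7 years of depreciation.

Depreciable base = $72,851 − $6,100 = $66,751.
Year 1: ⌊$72,851 × 200%/10⌋ = $14,570. Book value $58,281.
Year 2: ⌊$58,281 × 200%/10⌋ = $11,656. Book value $46,625.
Year 3: ⌊$46,625 × 200%/10⌋ = $9,325. Book value $37,300.
Year 4: ⌊$37,300 × 200%/10⌋ = $7,460. Book value $29,840.
Year 5: ⌊$29,840 × 200%/10⌋ = $5,968. Book value $23,872.
Year 6: ⌊$23,872 × 200%/10⌋ = $4,774. Book value $19,098.
Year 7: ⌊$19,098 × 200%/10⌋ = $3,819. Book value $15,279.

$15,279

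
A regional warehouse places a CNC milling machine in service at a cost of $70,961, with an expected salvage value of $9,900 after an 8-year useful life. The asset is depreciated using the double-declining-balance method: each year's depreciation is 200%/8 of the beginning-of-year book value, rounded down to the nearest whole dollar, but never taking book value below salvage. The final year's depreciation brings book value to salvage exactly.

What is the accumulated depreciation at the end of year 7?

Depreciable base = $70,961 − $9,900 = $61,061.
Year 1: ⌊$70,961 × 200%/8⌋ = $17,740. Book value $53,221.
Year 2: ⌊$53,221 × 200%/8⌋ = $13,305. Book value $39,916.
Year 3: ⌊$39,916 × 200%/8⌋ = $9,979. Book value $29,937.
Year 4: ⌊$29,937 × 200%/8⌋ = $7,484. Book value $22,453.
Year 5: ⌊$22,453 × 200%/8⌋ = $5,613. Book value $16,840.
Year 6: ⌊$16,840 × 200%/8⌋ = $4,210. Book value $12,630.
Year 7: ⌊$12,630 × 200%/8⌋ = $3,157, capped at $2,730. Book value $9,900.
Accumulated through year 7 = $70,961 − $9,900 = $61,061.

$61,061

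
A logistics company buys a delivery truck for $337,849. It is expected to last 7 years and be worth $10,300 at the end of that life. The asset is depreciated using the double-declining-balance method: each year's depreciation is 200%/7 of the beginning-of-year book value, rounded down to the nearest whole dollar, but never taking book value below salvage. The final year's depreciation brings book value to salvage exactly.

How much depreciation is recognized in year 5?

Depreciable base = $337,849 − $10,300 = $327,549.
Year 1: ⌊$337,849 × 200%/7⌋ = $96,528. Book value $241,321.
Year 2: ⌊$241,321 × 200%/7⌋ = $68,948. Book value $172,373.
Year 3: ⌊$172,373 × 200%/7⌋ = $49,249. Book value $123,124.
Year 4: ⌊$123,124 × 200%/7⌋ = $35,178. Book value $87,946.
Year 5: ⌊$87,946 × 200%/7⌋ = $25,127. Book value $62,819.

$25,127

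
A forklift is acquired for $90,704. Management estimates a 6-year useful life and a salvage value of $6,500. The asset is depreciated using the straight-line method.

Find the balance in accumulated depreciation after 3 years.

Depreciable base = $90,704 − $6,500 = $84,204.
Annual expense = $84,204 / 6 = $14,034.
End of year 1: book value $76,670.
End of year 2: book value $62,636.
End of year 3: book value $48,602.
Accumulated through year 3 = $90,704 − $48,602 = $42,102.

$42,102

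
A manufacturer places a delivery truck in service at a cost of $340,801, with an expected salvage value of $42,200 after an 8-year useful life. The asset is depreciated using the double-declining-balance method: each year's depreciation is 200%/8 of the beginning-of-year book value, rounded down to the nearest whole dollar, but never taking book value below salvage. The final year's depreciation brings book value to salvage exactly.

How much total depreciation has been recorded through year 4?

Depreciable base = $340,801 − $42,200 = $298,601.
Year 1: ⌊$340,801 × 200%/8⌋ = $85,200. Book value $255,601.
Year 2: ⌊$255,601 × 200%/8⌋ = $63,900. Book value $191,701.
Year 3: ⌊$191,701 × 200%/8⌋ = $47,925. Book value $143,776.
Year 4: ⌊$143,776 × 200%/8⌋ = $35,944. Book value $107,832.
Accumulated through year 4 = $340,801 − $107,832 = $232,969.

$232,969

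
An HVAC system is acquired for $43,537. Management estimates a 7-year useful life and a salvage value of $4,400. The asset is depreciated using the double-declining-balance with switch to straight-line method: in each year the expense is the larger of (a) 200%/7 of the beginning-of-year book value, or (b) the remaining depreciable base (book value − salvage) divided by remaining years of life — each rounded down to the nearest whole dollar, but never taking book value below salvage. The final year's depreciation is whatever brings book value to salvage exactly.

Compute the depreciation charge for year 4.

Depreciable base = $43,537 − $4,400 = $39,137.
Year 1: DB = ⌊$43,537 × 200%/7⌋ = $12,439; SL = ⌊$39,137/7⌋ = $5,591 → take DB $12,439. Book value $31,098.
Year 2: DB = ⌊$31,098 × 200%/7⌋ = $8,885; SL = ⌊$26,698/6⌋ = $4,449 → take DB $8,885. Book value $22,213.
Year 3: DB = ⌊$22,213 × 200%/7⌋ = $6,346; SL = ⌊$17,813/5⌋ = $3,562 → take DB $6,346. Book value $15,867.
Year 4: DB = ⌊$15,867 × 200%/7⌋ = $4,533; SL = ⌊$11,467/4⌋ = $2,866 → take DB $4,533. Book value $11,334.

$4,533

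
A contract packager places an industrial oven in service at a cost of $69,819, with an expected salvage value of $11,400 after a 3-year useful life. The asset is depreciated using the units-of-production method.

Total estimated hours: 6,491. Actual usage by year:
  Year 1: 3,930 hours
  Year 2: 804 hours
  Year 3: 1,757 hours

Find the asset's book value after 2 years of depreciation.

$27,213

Depreciable base = $69,819 − $11,400 = $58,419.
Rate = $58,419 / 6,491 hours = $9 per hour.
Year 1: 3,930 × $9 = $35,370. Book value $34,449.
Year 2: 804 × $9 = $7,236. Book value $27,213.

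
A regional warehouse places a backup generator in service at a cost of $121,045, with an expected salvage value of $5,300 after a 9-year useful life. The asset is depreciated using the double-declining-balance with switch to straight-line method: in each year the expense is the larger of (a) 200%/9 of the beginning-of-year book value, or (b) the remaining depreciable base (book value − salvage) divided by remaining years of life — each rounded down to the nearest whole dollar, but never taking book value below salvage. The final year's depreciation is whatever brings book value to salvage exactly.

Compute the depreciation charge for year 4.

Depreciable base = $121,045 − $5,300 = $115,745.
Year 1: DB = ⌊$121,045 × 200%/9⌋ = $26,898; SL = ⌊$115,745/9⌋ = $12,860 → take DB $26,898. Book value $94,147.
Year 2: DB = ⌊$94,147 × 200%/9⌋ = $20,921; SL = ⌊$88,847/8⌋ = $11,105 → take DB $20,921. Book value $73,226.
Year 3: DB = ⌊$73,226 × 200%/9⌋ = $16,272; SL = ⌊$67,926/7⌋ = $9,703 → take DB $16,272. Book value $56,954.
Year 4: DB = ⌊$56,954 × 200%/9⌋ = $12,656; SL = ⌊$51,654/6⌋ = $8,609 → take DB $12,656. Book value $44,298.

$12,656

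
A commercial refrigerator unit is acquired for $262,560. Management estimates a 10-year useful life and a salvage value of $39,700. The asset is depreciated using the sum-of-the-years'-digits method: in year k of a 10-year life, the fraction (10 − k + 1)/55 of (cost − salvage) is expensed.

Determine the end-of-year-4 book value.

Depreciable base = $262,560 − $39,700 = $222,860.
Sum of the years' digits = 10+9+8+7+6+5+4+3+2+1 = 55.
Year 1: $222,860 × 10/55 = $40,520. Book value $222,040.
Year 2: $222,860 × 9/55 = $36,468. Book value $185,572.
Year 3: $222,860 × 8/55 = $32,416. Book value $153,156.
Year 4: $222,860 × 7/55 = $28,364. Book value $124,792.

$124,792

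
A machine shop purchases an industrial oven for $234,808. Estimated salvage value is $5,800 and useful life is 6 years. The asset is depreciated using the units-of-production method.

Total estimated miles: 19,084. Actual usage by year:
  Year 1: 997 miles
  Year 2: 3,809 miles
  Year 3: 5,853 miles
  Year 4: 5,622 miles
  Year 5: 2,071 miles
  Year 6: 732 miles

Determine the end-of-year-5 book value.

Depreciable base = $234,808 − $5,800 = $229,008.
Rate = $229,008 / 19,084 miles = $12 per mile.
Year 1: 997 × $12 = $11,964. Book value $222,844.
Year 2: 3,809 × $12 = $45,708. Book value $177,136.
Year 3: 5,853 × $12 = $70,236. Book value $106,900.
Year 4: 5,622 × $12 = $67,464. Book value $39,436.
Year 5: 2,071 × $12 = $24,852. Book value $14,584.

$14,584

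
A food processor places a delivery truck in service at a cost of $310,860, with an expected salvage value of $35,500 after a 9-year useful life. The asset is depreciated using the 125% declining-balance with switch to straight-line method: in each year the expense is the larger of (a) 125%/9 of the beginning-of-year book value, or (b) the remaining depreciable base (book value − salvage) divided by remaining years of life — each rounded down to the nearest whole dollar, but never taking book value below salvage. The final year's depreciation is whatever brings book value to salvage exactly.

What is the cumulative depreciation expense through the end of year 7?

Depreciable base = $310,860 − $35,500 = $275,360.
Year 1: DB = ⌊$310,860 × 125%/9⌋ = $43,175; SL = ⌊$275,360/9⌋ = $30,595 → take DB $43,175. Book value $267,685.
Year 2: DB = ⌊$267,685 × 125%/9⌋ = $37,178; SL = ⌊$232,185/8⌋ = $29,023 → take DB $37,178. Book value $230,507.
Year 3: DB = ⌊$230,507 × 125%/9⌋ = $32,014; SL = ⌊$195,007/7⌋ = $27,858 → take DB $32,014. Book value $198,493.
Year 4: DB = ⌊$198,493 × 125%/9⌋ = $27,568; SL = ⌊$162,993/6⌋ = $27,165 → take DB $27,568. Book value $170,925.
Year 5: DB = ⌊$170,925 × 125%/9⌋ = $23,739; SL = ⌊$135,425/5⌋ = $27,085 → take SL $27,085. Book value $143,840.
Year 6: DB = ⌊$143,840 × 125%/9⌋ = $19,977; SL = ⌊$108,340/4⌋ = $27,085 → take SL $27,085. Book value $116,755.
Year 7: DB = ⌊$116,755 × 125%/9⌋ = $16,215; SL = ⌊$81,255/3⌋ = $27,085 → take SL $27,085. Book value $89,670.
Accumulated through year 7 = $310,860 − $89,670 = $221,190.

$221,190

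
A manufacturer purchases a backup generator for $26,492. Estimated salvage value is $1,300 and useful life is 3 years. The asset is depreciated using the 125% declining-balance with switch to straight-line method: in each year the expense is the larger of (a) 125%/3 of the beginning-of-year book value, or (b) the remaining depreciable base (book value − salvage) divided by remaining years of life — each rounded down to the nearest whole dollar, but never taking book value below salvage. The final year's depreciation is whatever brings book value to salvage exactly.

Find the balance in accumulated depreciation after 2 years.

$18,115

Depreciable base = $26,492 − $1,300 = $25,192.
Year 1: DB = ⌊$26,492 × 125%/3⌋ = $11,038; SL = ⌊$25,192/3⌋ = $8,397 → take DB $11,038. Book value $15,454.
Year 2: DB = ⌊$15,454 × 125%/3⌋ = $6,439; SL = ⌊$14,154/2⌋ = $7,077 → take SL $7,077. Book value $8,377.
Accumulated through year 2 = $26,492 − $8,377 = $18,115.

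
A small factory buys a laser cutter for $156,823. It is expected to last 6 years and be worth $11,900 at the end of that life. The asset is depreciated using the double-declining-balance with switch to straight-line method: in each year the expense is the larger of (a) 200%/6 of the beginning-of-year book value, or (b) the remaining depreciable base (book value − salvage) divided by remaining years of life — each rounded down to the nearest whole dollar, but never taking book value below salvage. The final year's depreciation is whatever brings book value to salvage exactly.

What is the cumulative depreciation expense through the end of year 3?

$110,356

Depreciable base = $156,823 − $11,900 = $144,923.
Year 1: DB = ⌊$156,823 × 200%/6⌋ = $52,274; SL = ⌊$144,923/6⌋ = $24,153 → take DB $52,274. Book value $104,549.
Year 2: DB = ⌊$104,549 × 200%/6⌋ = $34,849; SL = ⌊$92,649/5⌋ = $18,529 → take DB $34,849. Book value $69,700.
Year 3: DB = ⌊$69,700 × 200%/6⌋ = $23,233; SL = ⌊$57,800/4⌋ = $14,450 → take DB $23,233. Book value $46,467.
Accumulated through year 3 = $156,823 − $46,467 = $110,356.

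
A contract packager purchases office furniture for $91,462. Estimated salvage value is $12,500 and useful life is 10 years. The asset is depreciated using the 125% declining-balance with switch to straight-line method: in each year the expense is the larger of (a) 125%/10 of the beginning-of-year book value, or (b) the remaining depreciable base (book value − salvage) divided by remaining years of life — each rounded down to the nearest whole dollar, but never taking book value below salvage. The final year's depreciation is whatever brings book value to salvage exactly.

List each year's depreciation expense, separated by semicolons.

Depreciable base = $91,462 − $12,500 = $78,962.
Year 1: DB = ⌊$91,462 × 125%/10⌋ = $11,432; SL = ⌊$78,962/10⌋ = $7,896 → take DB $11,432. Book value $80,030.
Year 2: DB = ⌊$80,030 × 125%/10⌋ = $10,003; SL = ⌊$67,530/9⌋ = $7,503 → take DB $10,003. Book value $70,027.
Year 3: DB = ⌊$70,027 × 125%/10⌋ = $8,753; SL = ⌊$57,527/8⌋ = $7,190 → take DB $8,753. Book value $61,274.
Year 4: DB = ⌊$61,274 × 125%/10⌋ = $7,659; SL = ⌊$48,774/7⌋ = $6,967 → take DB $7,659. Book value $53,615.
Year 5: DB = ⌊$53,615 × 125%/10⌋ = $6,701; SL = ⌊$41,115/6⌋ = $6,852 → take SL $6,852. Book value $46,763.
Year 6: DB = ⌊$46,763 × 125%/10⌋ = $5,845; SL = ⌊$34,263/5⌋ = $6,852 → take SL $6,852. Book value $39,911.
Year 7: DB = ⌊$39,911 × 125%/10⌋ = $4,988; SL = ⌊$27,411/4⌋ = $6,852 → take SL $6,852. Book value $33,059.
Year 8: DB = ⌊$33,059 × 125%/10⌋ = $4,132; SL = ⌊$20,559/3⌋ = $6,853 → take SL $6,853. Book value $26,206.
Year 9: DB = ⌊$26,206 × 125%/10⌋ = $3,275; SL = ⌊$13,706/2⌋ = $6,853 → take SL $6,853. Book value $19,353.
Year 10 (final): $19,353 − $12,500 = $6,853. Book value $12,500.

$11,432; $10,003; $8,753; $7,659; $6,852; $6,852; $6,852; $6,853; $6,853; $6,853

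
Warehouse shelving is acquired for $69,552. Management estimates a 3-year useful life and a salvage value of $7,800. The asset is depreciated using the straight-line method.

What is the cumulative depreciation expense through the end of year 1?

$20,584

Depreciable base = $69,552 − $7,800 = $61,752.
Annual expense = $61,752 / 3 = $20,584.
End of year 1: book value $48,968.
Accumulated through year 1 = $69,552 − $48,968 = $20,584.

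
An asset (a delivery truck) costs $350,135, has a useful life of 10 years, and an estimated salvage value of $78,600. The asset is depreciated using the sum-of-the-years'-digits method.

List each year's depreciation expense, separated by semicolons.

Depreciable base = $350,135 − $78,600 = $271,535.
Sum of the years' digits = 10+9+8+7+6+5+4+3+2+1 = 55.
Year 1: $271,535 × 10/55 = $49,370. Book value $300,765.
Year 2: $271,535 × 9/55 = $44,433. Book value $256,332.
Year 3: $271,535 × 8/55 = $39,496. Book value $216,836.
Year 4: $271,535 × 7/55 = $34,559. Book value $182,277.
Year 5: $271,535 × 6/55 = $29,622. Book value $152,655.
Year 6: $271,535 × 5/55 = $24,685. Book value $127,970.
Year 7: $271,535 × 4/55 = $19,748. Book value $108,222.
Year 8: $271,535 × 3/55 = $14,811. Book value $93,411.
Year 9: $271,535 × 2/55 = $9,874. Book value $83,537.
Year 10: $271,535 × 1/55 = $4,937. Book value $78,600.

$49,370; $44,433; $39,496; $34,559; $29,622; $24,685; $19,748; $14,811; $9,874; $4,937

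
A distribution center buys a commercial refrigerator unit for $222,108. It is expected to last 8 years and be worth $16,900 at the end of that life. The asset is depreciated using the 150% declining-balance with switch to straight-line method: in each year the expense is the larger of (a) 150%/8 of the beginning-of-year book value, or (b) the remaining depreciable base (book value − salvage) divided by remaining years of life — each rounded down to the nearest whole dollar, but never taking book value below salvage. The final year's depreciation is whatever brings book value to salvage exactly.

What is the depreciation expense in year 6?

Depreciable base = $222,108 − $16,900 = $205,208.
Year 1: DB = ⌊$222,108 × 150%/8⌋ = $41,645; SL = ⌊$205,208/8⌋ = $25,651 → take DB $41,645. Book value $180,463.
Year 2: DB = ⌊$180,463 × 150%/8⌋ = $33,836; SL = ⌊$163,563/7⌋ = $23,366 → take DB $33,836. Book value $146,627.
Year 3: DB = ⌊$146,627 × 150%/8⌋ = $27,492; SL = ⌊$129,727/6⌋ = $21,621 → take DB $27,492. Book value $119,135.
Year 4: DB = ⌊$119,135 × 150%/8⌋ = $22,337; SL = ⌊$102,235/5⌋ = $20,447 → take DB $22,337. Book value $96,798.
Year 5: DB = ⌊$96,798 × 150%/8⌋ = $18,149; SL = ⌊$79,898/4⌋ = $19,974 → take SL $19,974. Book value $76,824.
Year 6: DB = ⌊$76,824 × 150%/8⌋ = $14,404; SL = ⌊$59,924/3⌋ = $19,974 → take SL $19,974. Book value $56,850.

$19,974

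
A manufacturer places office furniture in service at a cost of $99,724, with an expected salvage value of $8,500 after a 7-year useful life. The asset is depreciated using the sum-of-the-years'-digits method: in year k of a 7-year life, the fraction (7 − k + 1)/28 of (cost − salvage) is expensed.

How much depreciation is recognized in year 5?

Depreciable base = $99,724 − $8,500 = $91,224.
Sum of the years' digits = 7+6+5+4+3+2+1 = 28.
Year 1: $91,224 × 7/28 = $22,806. Book value $76,918.
Year 2: $91,224 × 6/28 = $19,548. Book value $57,370.
Year 3: $91,224 × 5/28 = $16,290. Book value $41,080.
Year 4: $91,224 × 4/28 = $13,032. Book value $28,048.
Year 5: $91,224 × 3/28 = $9,774. Book value $18,274.

$9,774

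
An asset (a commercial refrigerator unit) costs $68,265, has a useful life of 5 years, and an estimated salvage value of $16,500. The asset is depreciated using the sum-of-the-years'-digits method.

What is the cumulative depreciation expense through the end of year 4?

Depreciable base = $68,265 − $16,500 = $51,765.
Sum of the years' digits = 5+4+3+2+1 = 15.
Year 1: $51,765 × 5/15 = $17,255. Book value $51,010.
Year 2: $51,765 × 4/15 = $13,804. Book value $37,206.
Year 3: $51,765 × 3/15 = $10,353. Book value $26,853.
Year 4: $51,765 × 2/15 = $6,902. Book value $19,951.
Accumulated through year 4 = $68,265 − $19,951 = $48,314.

$48,314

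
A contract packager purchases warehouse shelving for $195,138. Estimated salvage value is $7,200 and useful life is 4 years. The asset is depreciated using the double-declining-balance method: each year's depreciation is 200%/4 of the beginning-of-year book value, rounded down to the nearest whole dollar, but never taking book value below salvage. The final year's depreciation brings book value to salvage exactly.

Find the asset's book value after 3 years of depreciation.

Depreciable base = $195,138 − $7,200 = $187,938.
Year 1: ⌊$195,138 × 200%/4⌋ = $97,569. Book value $97,569.
Year 2: ⌊$97,569 × 200%/4⌋ = $48,784. Book value $48,785.
Year 3: ⌊$48,785 × 200%/4⌋ = $24,392. Book value $24,393.

$24,393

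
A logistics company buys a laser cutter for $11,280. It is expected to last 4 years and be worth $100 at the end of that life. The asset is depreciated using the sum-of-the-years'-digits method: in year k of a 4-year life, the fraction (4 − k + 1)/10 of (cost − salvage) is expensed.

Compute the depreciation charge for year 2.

Depreciable base = $11,280 − $100 = $11,180.
Sum of the years' digits = 4+3+2+1 = 10.
Year 1: $11,180 × 4/10 = $4,472. Book value $6,808.
Year 2: $11,180 × 3/10 = $3,354. Book value $3,454.

$3,354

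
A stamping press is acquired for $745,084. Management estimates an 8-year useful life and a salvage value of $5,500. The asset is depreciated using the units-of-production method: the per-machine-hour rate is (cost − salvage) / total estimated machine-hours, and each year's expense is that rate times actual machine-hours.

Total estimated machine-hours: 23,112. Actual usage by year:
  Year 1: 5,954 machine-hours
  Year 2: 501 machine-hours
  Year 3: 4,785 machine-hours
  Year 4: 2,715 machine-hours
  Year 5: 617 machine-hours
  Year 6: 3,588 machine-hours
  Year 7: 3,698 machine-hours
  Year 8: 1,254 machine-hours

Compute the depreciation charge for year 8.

Depreciable base = $745,084 − $5,500 = $739,584.
Rate = $739,584 / 23,112 machine-hours = $32 per machine-hour.
Year 1: 5,954 × $32 = $190,528. Book value $554,556.
Year 2: 501 × $32 = $16,032. Book value $538,524.
Year 3: 4,785 × $32 = $153,120. Book value $385,404.
Year 4: 2,715 × $32 = $86,880. Book value $298,524.
Year 5: 617 × $32 = $19,744. Book value $278,780.
Year 6: 3,588 × $32 = $114,816. Book value $163,964.
Year 7: 3,698 × $32 = $118,336. Book value $45,628.
Year 8: 1,254 × $32 = $40,128. Book value $5,500.

$40,128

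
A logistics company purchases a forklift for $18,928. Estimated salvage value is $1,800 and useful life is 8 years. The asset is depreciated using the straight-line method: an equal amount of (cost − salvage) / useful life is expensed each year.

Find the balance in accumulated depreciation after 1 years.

$2,141

Depreciable base = $18,928 − $1,800 = $17,128.
Annual expense = $17,128 / 8 = $2,141.
End of year 1: book value $16,787.
Accumulated through year 1 = $18,928 − $16,787 = $2,141.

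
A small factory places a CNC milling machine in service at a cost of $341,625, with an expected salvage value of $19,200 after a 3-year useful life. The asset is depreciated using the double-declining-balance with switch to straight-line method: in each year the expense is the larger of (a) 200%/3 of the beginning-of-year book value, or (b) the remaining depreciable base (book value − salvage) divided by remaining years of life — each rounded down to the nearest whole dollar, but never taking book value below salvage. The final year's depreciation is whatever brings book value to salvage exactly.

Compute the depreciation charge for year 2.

Depreciable base = $341,625 − $19,200 = $322,425.
Year 1: DB = ⌊$341,625 × 200%/3⌋ = $227,750; SL = ⌊$322,425/3⌋ = $107,475 → take DB $227,750. Book value $113,875.
Year 2: DB = ⌊$113,875 × 200%/3⌋ = $75,916; SL = ⌊$94,675/2⌋ = $47,337 → take DB $75,916. Book value $37,959.

$75,916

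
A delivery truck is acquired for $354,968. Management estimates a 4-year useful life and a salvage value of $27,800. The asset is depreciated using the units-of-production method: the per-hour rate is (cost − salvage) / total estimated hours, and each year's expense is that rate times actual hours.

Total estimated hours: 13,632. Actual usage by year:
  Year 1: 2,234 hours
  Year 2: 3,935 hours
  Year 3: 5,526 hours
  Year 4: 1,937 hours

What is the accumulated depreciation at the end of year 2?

$148,056

Depreciable base = $354,968 − $27,800 = $327,168.
Rate = $327,168 / 13,632 hours = $24 per hour.
Year 1: 2,234 × $24 = $53,616. Book value $301,352.
Year 2: 3,935 × $24 = $94,440. Book value $206,912.
Accumulated through year 2 = $354,968 − $206,912 = $148,056.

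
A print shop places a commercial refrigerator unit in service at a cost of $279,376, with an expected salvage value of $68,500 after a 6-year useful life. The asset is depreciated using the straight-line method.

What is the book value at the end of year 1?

$244,230

Depreciable base = $279,376 − $68,500 = $210,876.
Annual expense = $210,876 / 6 = $35,146.
End of year 1: book value $244,230.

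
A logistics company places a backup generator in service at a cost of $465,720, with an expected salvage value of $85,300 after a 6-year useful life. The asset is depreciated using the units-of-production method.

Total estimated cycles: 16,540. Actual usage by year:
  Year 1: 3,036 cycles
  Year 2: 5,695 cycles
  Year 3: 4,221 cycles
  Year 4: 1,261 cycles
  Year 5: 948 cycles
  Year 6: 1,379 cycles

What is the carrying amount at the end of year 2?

Depreciable base = $465,720 − $85,300 = $380,420.
Rate = $380,420 / 16,540 cycles = $23 per cycle.
Year 1: 3,036 × $23 = $69,828. Book value $395,892.
Year 2: 5,695 × $23 = $130,985. Book value $264,907.

$264,907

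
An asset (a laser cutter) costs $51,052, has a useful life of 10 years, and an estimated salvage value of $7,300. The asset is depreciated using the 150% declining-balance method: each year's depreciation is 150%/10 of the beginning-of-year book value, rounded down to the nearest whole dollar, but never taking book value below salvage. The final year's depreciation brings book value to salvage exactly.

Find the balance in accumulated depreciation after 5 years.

Depreciable base = $51,052 − $7,300 = $43,752.
Year 1: ⌊$51,052 × 150%/10⌋ = $7,657. Book value $43,395.
Year 2: ⌊$43,395 × 150%/10⌋ = $6,509. Book value $36,886.
Year 3: ⌊$36,886 × 150%/10⌋ = $5,532. Book value $31,354.
Year 4: ⌊$31,354 × 150%/10⌋ = $4,703. Book value $26,651.
Year 5: ⌊$26,651 × 150%/10⌋ = $3,997. Book value $22,654.
Accumulated through year 5 = $51,052 − $22,654 = $28,398.

$28,398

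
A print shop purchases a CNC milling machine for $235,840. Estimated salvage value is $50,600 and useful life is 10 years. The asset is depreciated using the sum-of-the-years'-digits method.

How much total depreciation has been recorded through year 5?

Depreciable base = $235,840 − $50,600 = $185,240.
Sum of the years' digits = 10+9+8+7+6+5+4+3+2+1 = 55.
Year 1: $185,240 × 10/55 = $33,680. Book value $202,160.
Year 2: $185,240 × 9/55 = $30,312. Book value $171,848.
Year 3: $185,240 × 8/55 = $26,944. Book value $144,904.
Year 4: $185,240 × 7/55 = $23,576. Book value $121,328.
Year 5: $185,240 × 6/55 = $20,208. Book value $101,120.
Accumulated through year 5 = $235,840 − $101,120 = $134,720.

$134,720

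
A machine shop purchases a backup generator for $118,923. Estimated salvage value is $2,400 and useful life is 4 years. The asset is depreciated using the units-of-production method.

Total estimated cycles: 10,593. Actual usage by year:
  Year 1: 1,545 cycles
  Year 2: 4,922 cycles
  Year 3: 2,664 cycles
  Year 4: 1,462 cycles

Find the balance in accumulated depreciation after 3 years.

$100,441

Depreciable base = $118,923 − $2,400 = $116,523.
Rate = $116,523 / 10,593 cycles = $11 per cycle.
Year 1: 1,545 × $11 = $16,995. Book value $101,928.
Year 2: 4,922 × $11 = $54,142. Book value $47,786.
Year 3: 2,664 × $11 = $29,304. Book value $18,482.
Accumulated through year 3 = $118,923 − $18,482 = $100,441.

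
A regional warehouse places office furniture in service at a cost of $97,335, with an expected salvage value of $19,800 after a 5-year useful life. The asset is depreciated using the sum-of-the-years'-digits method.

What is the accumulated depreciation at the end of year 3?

Depreciable base = $97,335 − $19,800 = $77,535.
Sum of the years' digits = 5+4+3+2+1 = 15.
Year 1: $77,535 × 5/15 = $25,845. Book value $71,490.
Year 2: $77,535 × 4/15 = $20,676. Book value $50,814.
Year 3: $77,535 × 3/15 = $15,507. Book value $35,307.
Accumulated through year 3 = $97,335 − $35,307 = $62,028.

$62,028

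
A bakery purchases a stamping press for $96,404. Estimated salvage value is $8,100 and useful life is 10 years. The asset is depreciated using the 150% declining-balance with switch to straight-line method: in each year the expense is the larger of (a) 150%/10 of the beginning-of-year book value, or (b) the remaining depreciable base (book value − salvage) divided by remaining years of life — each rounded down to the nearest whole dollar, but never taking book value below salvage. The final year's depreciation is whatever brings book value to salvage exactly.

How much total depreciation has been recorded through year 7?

Depreciable base = $96,404 − $8,100 = $88,304.
Year 1: DB = ⌊$96,404 × 150%/10⌋ = $14,460; SL = ⌊$88,304/10⌋ = $8,830 → take DB $14,460. Book value $81,944.
Year 2: DB = ⌊$81,944 × 150%/10⌋ = $12,291; SL = ⌊$73,844/9⌋ = $8,204 → take DB $12,291. Book value $69,653.
Year 3: DB = ⌊$69,653 × 150%/10⌋ = $10,447; SL = ⌊$61,553/8⌋ = $7,694 → take DB $10,447. Book value $59,206.
Year 4: DB = ⌊$59,206 × 150%/10⌋ = $8,880; SL = ⌊$51,106/7⌋ = $7,300 → take DB $8,880. Book value $50,326.
Year 5: DB = ⌊$50,326 × 150%/10⌋ = $7,548; SL = ⌊$42,226/6⌋ = $7,037 → take DB $7,548. Book value $42,778.
Year 6: DB = ⌊$42,778 × 150%/10⌋ = $6,416; SL = ⌊$34,678/5⌋ = $6,935 → take SL $6,935. Book value $35,843.
Year 7: DB = ⌊$35,843 × 150%/10⌋ = $5,376; SL = ⌊$27,743/4⌋ = $6,935 → take SL $6,935. Book value $28,908.
Accumulated through year 7 = $96,404 − $28,908 = $67,496.

$67,496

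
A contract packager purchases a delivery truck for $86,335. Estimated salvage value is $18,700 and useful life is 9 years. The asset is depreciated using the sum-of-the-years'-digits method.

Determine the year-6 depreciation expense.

Depreciable base = $86,335 − $18,700 = $67,635.
Sum of the years' digits = 9+8+7+6+5+4+3+2+1 = 45.
Year 1: $67,635 × 9/45 = $13,527. Book value $72,808.
Year 2: $67,635 × 8/45 = $12,024. Book value $60,784.
Year 3: $67,635 × 7/45 = $10,521. Book value $50,263.
Year 4: $67,635 × 6/45 = $9,018. Book value $41,245.
Year 5: $67,635 × 5/45 = $7,515. Book value $33,730.
Year 6: $67,635 × 4/45 = $6,012. Book value $27,718.

$6,012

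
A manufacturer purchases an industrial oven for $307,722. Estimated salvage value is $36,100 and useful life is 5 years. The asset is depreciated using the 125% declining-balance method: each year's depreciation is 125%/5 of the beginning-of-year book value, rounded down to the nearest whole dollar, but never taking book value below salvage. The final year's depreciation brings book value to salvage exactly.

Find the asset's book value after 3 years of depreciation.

Depreciable base = $307,722 − $36,100 = $271,622.
Year 1: ⌊$307,722 × 125%/5⌋ = $76,930. Book value $230,792.
Year 2: ⌊$230,792 × 125%/5⌋ = $57,698. Book value $173,094.
Year 3: ⌊$173,094 × 125%/5⌋ = $43,273. Book value $129,821.

$129,821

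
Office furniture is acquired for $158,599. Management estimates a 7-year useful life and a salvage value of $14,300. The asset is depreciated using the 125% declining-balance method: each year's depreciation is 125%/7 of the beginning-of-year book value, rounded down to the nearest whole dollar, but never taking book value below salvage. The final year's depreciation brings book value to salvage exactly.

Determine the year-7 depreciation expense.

Depreciable base = $158,599 − $14,300 = $144,299.
Year 1: ⌊$158,599 × 125%/7⌋ = $28,321. Book value $130,278.
Year 2: ⌊$130,278 × 125%/7⌋ = $23,263. Book value $107,015.
Year 3: ⌊$107,015 × 125%/7⌋ = $19,109. Book value $87,906.
Year 4: ⌊$87,906 × 125%/7⌋ = $15,697. Book value $72,209.
Year 5: ⌊$72,209 × 125%/7⌋ = $12,894. Book value $59,315.
Year 6: ⌊$59,315 × 125%/7⌋ = $10,591. Book value $48,724.
Year 7 (final): $48,724 − $14,300 = $34,424. Book value $14,300.

$34,424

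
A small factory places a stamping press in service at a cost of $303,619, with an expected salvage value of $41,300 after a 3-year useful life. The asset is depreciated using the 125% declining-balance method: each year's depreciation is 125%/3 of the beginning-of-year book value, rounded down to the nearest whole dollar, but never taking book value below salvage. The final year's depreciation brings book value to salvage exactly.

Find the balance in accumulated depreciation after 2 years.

Depreciable base = $303,619 − $41,300 = $262,319.
Year 1: ⌊$303,619 × 125%/3⌋ = $126,507. Book value $177,112.
Year 2: ⌊$177,112 × 125%/3⌋ = $73,796. Book value $103,316.
Accumulated through year 2 = $303,619 − $103,316 = $200,303.

$200,303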